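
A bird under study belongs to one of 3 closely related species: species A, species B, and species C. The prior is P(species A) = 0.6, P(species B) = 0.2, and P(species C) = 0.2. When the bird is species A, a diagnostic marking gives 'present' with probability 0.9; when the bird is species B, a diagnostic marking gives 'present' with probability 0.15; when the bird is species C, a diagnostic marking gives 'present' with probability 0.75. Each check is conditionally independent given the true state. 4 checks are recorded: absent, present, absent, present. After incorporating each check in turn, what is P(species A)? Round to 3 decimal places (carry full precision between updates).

0.321

After 'absent': normaliser = 0.1·0.6000 + 0.85·0.2000 + 0.25·0.2000; P(species A) ≈ 0.2143, P(species B) ≈ 0.6071, P(species C) ≈ 0.1786
After 'present': normaliser = 0.9·0.2143 + 0.15·0.6071 + 0.75·0.1786; P(species A) ≈ 0.4615, P(species B) ≈ 0.2179, P(species C) ≈ 0.3205
After 'absent': normaliser = 0.1·0.4615 + 0.85·0.2179 + 0.25·0.3205; P(species A) ≈ 0.1481, P(species B) ≈ 0.5947, P(species C) ≈ 0.2572
After 'present': normaliser = 0.9·0.1481 + 0.15·0.5947 + 0.75·0.2572; P(species A) ≈ 0.3210, P(species B) ≈ 0.2147, P(species C) ≈ 0.4643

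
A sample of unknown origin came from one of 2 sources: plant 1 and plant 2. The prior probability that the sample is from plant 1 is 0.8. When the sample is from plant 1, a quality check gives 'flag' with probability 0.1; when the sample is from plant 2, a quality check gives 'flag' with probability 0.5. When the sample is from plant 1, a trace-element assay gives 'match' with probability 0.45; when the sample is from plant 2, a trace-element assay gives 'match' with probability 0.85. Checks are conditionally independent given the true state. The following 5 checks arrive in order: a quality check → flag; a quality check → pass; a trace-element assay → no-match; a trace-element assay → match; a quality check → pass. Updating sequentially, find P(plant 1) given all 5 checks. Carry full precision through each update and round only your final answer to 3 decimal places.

0.834

After a quality check='flag': P(plant 1) = 0.1·0.8000 / (0.1·0.8000 + 0.5·0.2000) ≈ 0.4444
After a quality check='pass': P(plant 1) = 0.9·0.4444 / (0.9·0.4444 + 0.5·0.5556) ≈ 0.5902
After a trace-element assay='no-match': P(plant 1) = 0.55·0.5902 / (0.55·0.5902 + 0.15·0.4098) ≈ 0.8408
After a trace-element assay='match': P(plant 1) = 0.45·0.8408 / (0.45·0.8408 + 0.85·0.1592) ≈ 0.7365
After a quality check='pass': P(plant 1) = 0.9·0.7365 / (0.9·0.7365 + 0.5·0.2635) ≈ 0.8342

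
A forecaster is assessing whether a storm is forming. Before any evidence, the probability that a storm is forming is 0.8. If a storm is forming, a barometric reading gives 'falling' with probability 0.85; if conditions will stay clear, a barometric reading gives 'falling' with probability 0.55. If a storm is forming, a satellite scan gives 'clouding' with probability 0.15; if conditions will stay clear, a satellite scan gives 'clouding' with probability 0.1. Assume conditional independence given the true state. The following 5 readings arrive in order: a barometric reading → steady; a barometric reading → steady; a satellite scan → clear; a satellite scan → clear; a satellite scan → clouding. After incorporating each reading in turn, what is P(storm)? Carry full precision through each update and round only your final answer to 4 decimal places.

0.3729

Apply Bayes' rule sequentially, carrying P(storm) forward.
After a barometric reading='steady': P(storm) = 0.15·0.8000 / (0.15·0.8000 + 0.45·0.2000) ≈ 0.5714
After a barometric reading='steady': P(storm) = 0.15·0.5714 / (0.15·0.5714 + 0.45·0.4286) ≈ 0.3077
After a satellite scan='clear': P(storm) = 0.85·0.3077 / (0.85·0.3077 + 0.9·0.6923) ≈ 0.2957
After a satellite scan='clear': P(storm) = 0.85·0.2957 / (0.85·0.2957 + 0.9·0.7043) ≈ 0.2839
After a satellite scan='clouding': P(storm) = 0.15·0.2839 / (0.15·0.2839 + 0.1·0.7161) ≈ 0.3729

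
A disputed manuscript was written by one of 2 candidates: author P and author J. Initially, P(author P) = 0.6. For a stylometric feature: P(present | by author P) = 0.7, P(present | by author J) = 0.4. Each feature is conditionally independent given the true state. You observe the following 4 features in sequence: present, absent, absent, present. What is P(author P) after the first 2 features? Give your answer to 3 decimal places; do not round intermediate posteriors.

Each posterior becomes the prior for the next update.
After 'present': P(author P) = 0.7·0.6000 / (0.7·0.6000 + 0.4·0.4000) ≈ 0.7241
After 'absent': P(author P) = 0.3·0.7241 / (0.3·0.7241 + 0.6·0.2759) ≈ 0.5676

0.568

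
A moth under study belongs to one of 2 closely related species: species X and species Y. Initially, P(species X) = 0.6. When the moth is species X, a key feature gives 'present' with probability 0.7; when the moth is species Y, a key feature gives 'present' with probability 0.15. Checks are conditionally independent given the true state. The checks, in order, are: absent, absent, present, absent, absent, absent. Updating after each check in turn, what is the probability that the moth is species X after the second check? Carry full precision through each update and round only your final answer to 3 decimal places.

After 'absent': P(species X) = 0.3·0.6000 / (0.3·0.6000 + 0.85·0.4000) ≈ 0.3462
After 'absent': P(species X) = 0.3·0.3462 / (0.3·0.3462 + 0.85·0.6538) ≈ 0.1574

0.157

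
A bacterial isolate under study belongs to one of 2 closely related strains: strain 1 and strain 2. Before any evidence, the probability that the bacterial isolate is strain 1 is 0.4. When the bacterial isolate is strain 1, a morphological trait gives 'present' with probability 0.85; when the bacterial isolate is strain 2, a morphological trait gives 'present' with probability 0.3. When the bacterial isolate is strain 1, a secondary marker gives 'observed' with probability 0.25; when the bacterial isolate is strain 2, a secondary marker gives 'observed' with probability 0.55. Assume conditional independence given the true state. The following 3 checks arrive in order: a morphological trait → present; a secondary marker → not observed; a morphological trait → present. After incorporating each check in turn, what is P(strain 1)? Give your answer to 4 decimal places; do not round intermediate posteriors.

0.8992

After a morphological trait='present': P(strain 1) = 0.85·0.4000 / (0.85·0.4000 + 0.3·0.6000) ≈ 0.6538
After a secondary marker='not observed': P(strain 1) = 0.75·0.6538 / (0.75·0.6538 + 0.45·0.3462) ≈ 0.7589
After a morphological trait='present': P(strain 1) = 0.85·0.7589 / (0.85·0.7589 + 0.3·0.2411) ≈ 0.8992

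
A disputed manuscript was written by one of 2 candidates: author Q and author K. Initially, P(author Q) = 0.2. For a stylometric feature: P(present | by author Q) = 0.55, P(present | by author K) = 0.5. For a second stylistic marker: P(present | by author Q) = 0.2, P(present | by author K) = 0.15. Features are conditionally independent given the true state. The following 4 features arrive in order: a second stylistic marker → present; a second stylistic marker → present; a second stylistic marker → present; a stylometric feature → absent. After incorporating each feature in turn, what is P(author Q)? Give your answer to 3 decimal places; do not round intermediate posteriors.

After a second stylistic marker='present': P(author Q) = 0.2·0.2000 / (0.2·0.2000 + 0.15·0.8000) ≈ 0.2500
After a second stylistic marker='present': P(author Q) = 0.2·0.2500 / (0.2·0.2500 + 0.15·0.7500) ≈ 0.3077
After a second stylistic marker='present': P(author Q) = 0.2·0.3077 / (0.2·0.3077 + 0.15·0.6923) ≈ 0.3721
After a stylometric feature='absent': P(author Q) = 0.45·0.3721 / (0.45·0.3721 + 0.5·0.6279) ≈ 0.3478

0.348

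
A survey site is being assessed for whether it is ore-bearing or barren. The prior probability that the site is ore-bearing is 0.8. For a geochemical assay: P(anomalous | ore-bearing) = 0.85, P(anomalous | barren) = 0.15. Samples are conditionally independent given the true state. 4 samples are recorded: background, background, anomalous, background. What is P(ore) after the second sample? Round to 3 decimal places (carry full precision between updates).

After 'background': P(ore) = 0.15·0.8000 / (0.15·0.8000 + 0.85·0.2000) ≈ 0.4138
After 'background': P(ore) = 0.15·0.4138 / (0.15·0.4138 + 0.85·0.5862) ≈ 0.1108

0.111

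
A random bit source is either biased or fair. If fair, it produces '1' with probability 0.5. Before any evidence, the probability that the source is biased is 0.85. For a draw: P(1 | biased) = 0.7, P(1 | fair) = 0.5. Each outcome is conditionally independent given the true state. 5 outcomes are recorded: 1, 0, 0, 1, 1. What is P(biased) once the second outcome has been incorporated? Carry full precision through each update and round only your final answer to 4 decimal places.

Apply Bayes' rule sequentially, carrying P(biased) forward.
After '1': P(biased) = 0.7·0.8500 / (0.7·0.8500 + 0.5·0.1500) ≈ 0.8881
After '0': P(biased) = 0.3·0.8881 / (0.3·0.8881 + 0.5·0.1119) ≈ 0.8264

0.8264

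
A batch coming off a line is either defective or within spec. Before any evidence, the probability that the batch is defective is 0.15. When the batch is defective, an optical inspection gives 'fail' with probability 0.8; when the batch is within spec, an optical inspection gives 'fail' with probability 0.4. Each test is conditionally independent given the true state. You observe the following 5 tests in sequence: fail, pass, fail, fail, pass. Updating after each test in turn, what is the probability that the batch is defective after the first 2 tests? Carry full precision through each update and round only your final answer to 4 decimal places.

0.1053

After 'fail': P(defective) = 0.8·0.1500 / (0.8·0.1500 + 0.4·0.8500) ≈ 0.2609
After 'pass': P(defective) = 0.2·0.2609 / (0.2·0.2609 + 0.6·0.7391) ≈ 0.1053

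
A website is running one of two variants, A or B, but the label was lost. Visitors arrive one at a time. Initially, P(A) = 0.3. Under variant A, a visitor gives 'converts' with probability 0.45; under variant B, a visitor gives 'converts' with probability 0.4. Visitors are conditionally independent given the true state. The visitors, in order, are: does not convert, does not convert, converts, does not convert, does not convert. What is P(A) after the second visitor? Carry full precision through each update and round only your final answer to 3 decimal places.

After 'does not convert': P(A) = 0.55·0.3000 / (0.55·0.3000 + 0.6·0.7000) ≈ 0.2821
After 'does not convert': P(A) = 0.55·0.2821 / (0.55·0.2821 + 0.6·0.7179) ≈ 0.2648

0.265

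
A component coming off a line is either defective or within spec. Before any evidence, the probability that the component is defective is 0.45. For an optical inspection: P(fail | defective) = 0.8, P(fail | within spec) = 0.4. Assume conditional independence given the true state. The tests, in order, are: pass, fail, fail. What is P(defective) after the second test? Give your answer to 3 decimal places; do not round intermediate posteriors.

After 'pass': P(defective) = 0.2·0.4500 / (0.2·0.4500 + 0.6·0.5500) ≈ 0.2143
After 'fail': P(defective) = 0.8·0.2143 / (0.8·0.2143 + 0.4·0.7857) ≈ 0.3529

0.353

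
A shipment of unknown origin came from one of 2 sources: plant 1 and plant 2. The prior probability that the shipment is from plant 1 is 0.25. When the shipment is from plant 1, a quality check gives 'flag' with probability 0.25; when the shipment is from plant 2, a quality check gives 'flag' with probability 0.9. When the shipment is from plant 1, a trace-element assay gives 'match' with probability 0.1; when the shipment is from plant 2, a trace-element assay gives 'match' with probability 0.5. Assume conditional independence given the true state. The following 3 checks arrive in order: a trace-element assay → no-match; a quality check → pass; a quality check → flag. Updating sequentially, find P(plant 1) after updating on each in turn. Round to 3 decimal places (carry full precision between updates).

After a trace-element assay='no-match': P(plant 1) = 0.9·0.2500 / (0.9·0.2500 + 0.5·0.7500) ≈ 0.3750
After a quality check='pass': P(plant 1) = 0.75·0.3750 / (0.75·0.3750 + 0.1·0.6250) ≈ 0.8182
After a quality check='flag': P(plant 1) = 0.25·0.8182 / (0.25·0.8182 + 0.9·0.1818) ≈ 0.5556

0.556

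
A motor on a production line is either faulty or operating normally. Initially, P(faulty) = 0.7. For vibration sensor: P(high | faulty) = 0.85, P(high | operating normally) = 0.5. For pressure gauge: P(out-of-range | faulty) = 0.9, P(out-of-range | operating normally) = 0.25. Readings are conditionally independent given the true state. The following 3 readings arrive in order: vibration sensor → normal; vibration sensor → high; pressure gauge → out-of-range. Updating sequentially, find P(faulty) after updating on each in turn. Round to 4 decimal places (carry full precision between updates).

0.8107

After vibration sensor='normal': P(faulty) = 0.15·0.7000 / (0.15·0.7000 + 0.5·0.3000) ≈ 0.4118
After vibration sensor='high': P(faulty) = 0.85·0.4118 / (0.85·0.4118 + 0.5·0.5882) ≈ 0.5434
After pressure gauge='out-of-range': P(faulty) = 0.9·0.5434 / (0.9·0.5434 + 0.25·0.4566) ≈ 0.8107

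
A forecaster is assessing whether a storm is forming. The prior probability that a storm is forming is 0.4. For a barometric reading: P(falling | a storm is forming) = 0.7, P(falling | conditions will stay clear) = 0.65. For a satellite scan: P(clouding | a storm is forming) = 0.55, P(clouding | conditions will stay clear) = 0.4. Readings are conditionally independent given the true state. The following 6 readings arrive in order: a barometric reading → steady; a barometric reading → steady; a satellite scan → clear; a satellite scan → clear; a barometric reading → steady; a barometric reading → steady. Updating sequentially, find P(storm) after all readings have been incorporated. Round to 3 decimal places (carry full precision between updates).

After a barometric reading='steady': P(storm) = 0.3·0.4000 / (0.3·0.4000 + 0.35·0.6000) ≈ 0.3636
After a barometric reading='steady': P(storm) = 0.3·0.3636 / (0.3·0.3636 + 0.35·0.6364) ≈ 0.3288
After a satellite scan='clear': P(storm) = 0.45·0.3288 / (0.45·0.3288 + 0.6·0.6712) ≈ 0.2687
After a satellite scan='clear': P(storm) = 0.45·0.2687 / (0.45·0.2687 + 0.6·0.7313) ≈ 0.2160
After a barometric reading='steady': P(storm) = 0.3·0.2160 / (0.3·0.2160 + 0.35·0.7840) ≈ 0.1910
After a barometric reading='steady': P(storm) = 0.3·0.1910 / (0.3·0.1910 + 0.35·0.8090) ≈ 0.1683

0.168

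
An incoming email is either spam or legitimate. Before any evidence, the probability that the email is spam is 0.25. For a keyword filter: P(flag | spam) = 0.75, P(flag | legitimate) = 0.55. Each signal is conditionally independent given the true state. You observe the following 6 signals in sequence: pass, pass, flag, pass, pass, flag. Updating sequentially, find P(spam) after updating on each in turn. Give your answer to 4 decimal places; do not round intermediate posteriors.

0.0558

After 'pass': P(spam) = 0.25·0.2500 / (0.25·0.2500 + 0.45·0.7500) ≈ 0.1562
After 'pass': P(spam) = 0.25·0.1562 / (0.25·0.1562 + 0.45·0.8438) ≈ 0.0933
After 'flag': P(spam) = 0.75·0.0933 / (0.75·0.0933 + 0.55·0.9067) ≈ 0.1230
After 'pass': P(spam) = 0.25·0.1230 / (0.25·0.1230 + 0.45·0.8770) ≈ 0.0723
After 'pass': P(spam) = 0.25·0.0723 / (0.25·0.0723 + 0.45·0.9277) ≈ 0.0415
After 'flag': P(spam) = 0.75·0.0415 / (0.75·0.0415 + 0.55·0.9585) ≈ 0.0558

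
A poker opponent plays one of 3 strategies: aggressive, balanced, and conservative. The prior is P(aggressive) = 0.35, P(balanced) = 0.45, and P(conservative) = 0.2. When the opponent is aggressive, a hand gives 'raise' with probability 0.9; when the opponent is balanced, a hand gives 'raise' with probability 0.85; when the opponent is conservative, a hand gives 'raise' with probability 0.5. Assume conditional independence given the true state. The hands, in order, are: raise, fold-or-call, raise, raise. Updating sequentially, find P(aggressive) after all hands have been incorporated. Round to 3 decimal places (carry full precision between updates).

After 'raise': normaliser = 0.9·0.3500 + 0.85·0.4500 + 0.5·0.2000; P(aggressive) ≈ 0.3950, P(balanced) ≈ 0.4796, P(conservative) ≈ 0.1254
After 'fold-or-call': normaliser = 0.1·0.3950 + 0.15·0.4796 + 0.5·0.1254; P(aggressive) ≈ 0.2268, P(balanced) ≈ 0.4131, P(conservative) ≈ 0.3600
After 'raise': normaliser = 0.9·0.2268 + 0.85·0.4131 + 0.5·0.3600; P(aggressive) ≈ 0.2776, P(balanced) ≈ 0.4776, P(conservative) ≈ 0.2448
After 'raise': normaliser = 0.9·0.2776 + 0.85·0.4776 + 0.5·0.2448; P(aggressive) ≈ 0.3211, P(balanced) ≈ 0.5216, P(conservative) ≈ 0.1573

0.321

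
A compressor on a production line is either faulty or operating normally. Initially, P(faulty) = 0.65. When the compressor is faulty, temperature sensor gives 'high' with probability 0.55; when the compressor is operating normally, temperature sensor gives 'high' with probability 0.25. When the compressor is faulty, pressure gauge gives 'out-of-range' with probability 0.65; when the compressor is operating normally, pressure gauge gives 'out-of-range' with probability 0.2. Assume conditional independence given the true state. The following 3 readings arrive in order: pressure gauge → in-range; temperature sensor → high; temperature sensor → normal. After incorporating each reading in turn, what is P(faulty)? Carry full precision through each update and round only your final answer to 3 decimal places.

0.517

Apply Bayes' rule sequentially, carrying P(faulty) forward.
After pressure gauge='in-range': P(faulty) = 0.35·0.6500 / (0.35·0.6500 + 0.8·0.3500) ≈ 0.4483
After temperature sensor='high': P(faulty) = 0.55·0.4483 / (0.55·0.4483 + 0.25·0.5517) ≈ 0.6413
After temperature sensor='normal': P(faulty) = 0.45·0.6413 / (0.45·0.6413 + 0.75·0.3587) ≈ 0.5175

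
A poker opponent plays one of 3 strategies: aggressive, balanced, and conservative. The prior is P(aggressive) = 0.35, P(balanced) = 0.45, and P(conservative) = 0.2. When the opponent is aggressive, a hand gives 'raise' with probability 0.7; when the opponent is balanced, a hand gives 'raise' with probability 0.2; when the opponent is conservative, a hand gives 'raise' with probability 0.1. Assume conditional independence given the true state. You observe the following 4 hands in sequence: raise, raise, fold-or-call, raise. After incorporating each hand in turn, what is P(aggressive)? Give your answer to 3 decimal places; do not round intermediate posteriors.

0.922

After 'raise': normaliser = 0.7·0.3500 + 0.2·0.4500 + 0.1·0.2000; P(aggressive) ≈ 0.6901, P(balanced) ≈ 0.2535, P(conservative) ≈ 0.0563
After 'raise': normaliser = 0.7·0.6901 + 0.2·0.2535 + 0.1·0.0563; P(aggressive) ≈ 0.8956, P(balanced) ≈ 0.0940, P(conservative) ≈ 0.0104
After 'fold-or-call': normaliser = 0.3·0.8956 + 0.8·0.0940 + 0.9·0.0104; P(aggressive) ≈ 0.7605, P(balanced) ≈ 0.2129, P(conservative) ≈ 0.0266
After 'raise': normaliser = 0.7·0.7605 + 0.2·0.2129 + 0.1·0.0266; P(aggressive) ≈ 0.9217, P(balanced) ≈ 0.0737, P(conservative) ≈ 0.0046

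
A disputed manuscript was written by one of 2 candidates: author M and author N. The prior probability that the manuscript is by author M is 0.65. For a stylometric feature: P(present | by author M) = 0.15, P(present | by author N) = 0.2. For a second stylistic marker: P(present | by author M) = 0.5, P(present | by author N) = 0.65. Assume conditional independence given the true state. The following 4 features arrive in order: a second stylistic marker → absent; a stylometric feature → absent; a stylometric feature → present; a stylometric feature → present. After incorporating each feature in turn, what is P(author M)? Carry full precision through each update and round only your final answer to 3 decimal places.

After a second stylistic marker='absent': P(author M) = 0.5·0.6500 / (0.5·0.6500 + 0.35·0.3500) ≈ 0.7263
After a stylometric feature='absent': P(author M) = 0.85·0.7263 / (0.85·0.7263 + 0.8·0.2737) ≈ 0.7381
After a stylometric feature='present': P(author M) = 0.15·0.7381 / (0.15·0.7381 + 0.2·0.2619) ≈ 0.6789
After a stylometric feature='present': P(author M) = 0.15·0.6789 / (0.15·0.6789 + 0.2·0.3211) ≈ 0.6132

0.613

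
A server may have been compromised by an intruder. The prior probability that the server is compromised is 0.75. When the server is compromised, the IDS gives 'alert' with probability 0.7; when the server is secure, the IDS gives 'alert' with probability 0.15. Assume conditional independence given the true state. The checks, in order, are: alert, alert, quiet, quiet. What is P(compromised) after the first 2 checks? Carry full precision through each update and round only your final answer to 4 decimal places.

After 'alert': P(compromised) = 0.7·0.7500 / (0.7·0.7500 + 0.15·0.2500) ≈ 0.9333
After 'alert': P(compromised) = 0.7·0.9333 / (0.7·0.9333 + 0.15·0.0667) ≈ 0.9849

0.9849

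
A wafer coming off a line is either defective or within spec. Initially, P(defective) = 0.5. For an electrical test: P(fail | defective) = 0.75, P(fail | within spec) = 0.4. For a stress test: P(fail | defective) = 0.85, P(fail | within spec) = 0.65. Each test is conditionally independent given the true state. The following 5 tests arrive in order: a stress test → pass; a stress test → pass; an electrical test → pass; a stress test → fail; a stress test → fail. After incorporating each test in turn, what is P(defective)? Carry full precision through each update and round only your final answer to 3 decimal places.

0.116

Apply Bayes' rule sequentially, carrying P(defective) forward.
After a stress test='pass': P(defective) = 0.15·0.5000 / (0.15·0.5000 + 0.35·0.5000) ≈ 0.3000
After a stress test='pass': P(defective) = 0.15·0.3000 / (0.15·0.3000 + 0.35·0.7000) ≈ 0.1552
After an electrical test='pass': P(defective) = 0.25·0.1552 / (0.25·0.1552 + 0.6·0.8448) ≈ 0.0711
After a stress test='fail': P(defective) = 0.85·0.0711 / (0.85·0.0711 + 0.65·0.9289) ≈ 0.0910
After a stress test='fail': P(defective) = 0.85·0.0910 / (0.85·0.0910 + 0.65·0.9090) ≈ 0.1157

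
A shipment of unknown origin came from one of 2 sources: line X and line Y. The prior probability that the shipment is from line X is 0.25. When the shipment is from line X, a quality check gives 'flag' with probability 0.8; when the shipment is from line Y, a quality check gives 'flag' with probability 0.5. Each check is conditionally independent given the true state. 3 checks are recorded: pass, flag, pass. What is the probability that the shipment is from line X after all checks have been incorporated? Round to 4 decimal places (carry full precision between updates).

0.0786

Apply Bayes' rule sequentially, carrying P(line X) forward.
After 'pass': P(line X) = 0.2·0.2500 / (0.2·0.2500 + 0.5·0.7500) ≈ 0.1176
After 'flag': P(line X) = 0.8·0.1176 / (0.8·0.1176 + 0.5·0.8824) ≈ 0.1758
After 'pass': P(line X) = 0.2·0.1758 / (0.2·0.1758 + 0.5·0.8242) ≈ 0.0786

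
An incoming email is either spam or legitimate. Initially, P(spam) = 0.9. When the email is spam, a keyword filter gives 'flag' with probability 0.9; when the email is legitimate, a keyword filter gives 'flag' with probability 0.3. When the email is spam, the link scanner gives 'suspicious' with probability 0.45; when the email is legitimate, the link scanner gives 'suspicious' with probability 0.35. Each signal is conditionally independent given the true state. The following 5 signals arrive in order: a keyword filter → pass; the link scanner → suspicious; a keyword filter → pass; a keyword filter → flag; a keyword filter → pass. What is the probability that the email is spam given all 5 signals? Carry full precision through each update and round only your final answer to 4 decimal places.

0.0919

After a keyword filter='pass': P(spam) = 0.1·0.9000 / (0.1·0.9000 + 0.7·0.1000) ≈ 0.5625
After the link scanner='suspicious': P(spam) = 0.45·0.5625 / (0.45·0.5625 + 0.35·0.4375) ≈ 0.6231
After a keyword filter='pass': P(spam) = 0.1·0.6231 / (0.1·0.6231 + 0.7·0.3769) ≈ 0.1910
After a keyword filter='flag': P(spam) = 0.9·0.1910 / (0.9·0.1910 + 0.3·0.8090) ≈ 0.4147
After a keyword filter='pass': P(spam) = 0.1·0.4147 / (0.1·0.4147 + 0.7·0.5853) ≈ 0.0919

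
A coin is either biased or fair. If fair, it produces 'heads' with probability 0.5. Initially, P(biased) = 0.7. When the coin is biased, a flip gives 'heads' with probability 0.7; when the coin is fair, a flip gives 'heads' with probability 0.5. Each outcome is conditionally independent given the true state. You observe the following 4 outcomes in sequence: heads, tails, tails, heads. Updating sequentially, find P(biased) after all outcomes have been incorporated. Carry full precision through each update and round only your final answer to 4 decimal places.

Each posterior becomes the prior for the next update.
After 'heads': P(biased) = 0.7·0.7000 / (0.7·0.7000 + 0.5·0.3000) ≈ 0.7656
After 'tails': P(biased) = 0.3·0.7656 / (0.3·0.7656 + 0.5·0.2344) ≈ 0.6622
After 'tails': P(biased) = 0.3·0.6622 / (0.3·0.6622 + 0.5·0.3378) ≈ 0.5404
After 'heads': P(biased) = 0.7·0.5404 / (0.7·0.5404 + 0.5·0.4596) ≈ 0.6221

0.6221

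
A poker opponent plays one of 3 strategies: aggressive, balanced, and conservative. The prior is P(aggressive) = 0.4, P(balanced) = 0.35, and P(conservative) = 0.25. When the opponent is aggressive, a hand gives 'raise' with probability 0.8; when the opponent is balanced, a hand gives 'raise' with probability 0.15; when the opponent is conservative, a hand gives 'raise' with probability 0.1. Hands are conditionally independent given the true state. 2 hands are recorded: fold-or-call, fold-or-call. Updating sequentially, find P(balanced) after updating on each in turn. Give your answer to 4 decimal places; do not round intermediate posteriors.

After 'fold-or-call': normaliser = 0.2·0.4000 + 0.85·0.3500 + 0.9·0.2500; P(aggressive) ≈ 0.1328, P(balanced) ≈ 0.4938, P(conservative) ≈ 0.3734
After 'fold-or-call': normaliser = 0.2·0.1328 + 0.85·0.4938 + 0.9·0.3734; P(aggressive) ≈ 0.0339, P(balanced) ≈ 0.5365, P(conservative) ≈ 0.4296

0.5365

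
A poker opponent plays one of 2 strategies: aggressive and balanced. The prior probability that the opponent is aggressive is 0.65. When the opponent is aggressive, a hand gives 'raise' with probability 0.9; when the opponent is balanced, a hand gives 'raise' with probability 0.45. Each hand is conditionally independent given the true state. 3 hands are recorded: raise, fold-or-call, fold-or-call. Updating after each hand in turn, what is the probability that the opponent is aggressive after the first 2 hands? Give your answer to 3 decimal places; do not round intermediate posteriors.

0.403

After 'raise': P(aggressive) = 0.9·0.6500 / (0.9·0.6500 + 0.45·0.3500) ≈ 0.7879
After 'fold-or-call': P(aggressive) = 0.1·0.7879 / (0.1·0.7879 + 0.55·0.2121) ≈ 0.4031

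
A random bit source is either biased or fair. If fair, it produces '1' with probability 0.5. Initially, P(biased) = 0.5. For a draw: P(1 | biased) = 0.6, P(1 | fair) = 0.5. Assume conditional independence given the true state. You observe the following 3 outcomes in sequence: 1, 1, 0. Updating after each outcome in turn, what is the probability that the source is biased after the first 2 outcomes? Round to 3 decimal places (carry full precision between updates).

Apply Bayes' rule sequentially, carrying P(biased) forward.
After '1': P(biased) = 0.6·0.5000 / (0.6·0.5000 + 0.5·0.5000) ≈ 0.5455
After '1': P(biased) = 0.6·0.5455 / (0.6·0.5455 + 0.5·0.4545) ≈ 0.5902

0.590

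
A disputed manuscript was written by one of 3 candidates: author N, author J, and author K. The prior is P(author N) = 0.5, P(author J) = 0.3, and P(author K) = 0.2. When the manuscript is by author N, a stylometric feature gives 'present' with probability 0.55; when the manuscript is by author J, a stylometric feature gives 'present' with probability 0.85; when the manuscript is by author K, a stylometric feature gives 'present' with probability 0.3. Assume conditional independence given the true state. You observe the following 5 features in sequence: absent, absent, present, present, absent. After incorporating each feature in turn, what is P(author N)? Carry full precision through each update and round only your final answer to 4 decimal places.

Each posterior becomes the prior for the next update.
After 'absent': normaliser = 0.45·0.5000 + 0.15·0.3000 + 0.7·0.2000; P(author N) ≈ 0.5488, P(author J) ≈ 0.1098, P(author K) ≈ 0.3415
After 'absent': normaliser = 0.45·0.5488 + 0.15·0.1098 + 0.7·0.3415; P(author N) ≈ 0.4915, P(author J) ≈ 0.0328, P(author K) ≈ 0.4757
After 'present': normaliser = 0.55·0.4915 + 0.85·0.0328 + 0.3·0.4757; P(author N) ≈ 0.6131, P(author J) ≈ 0.0632, P(author K) ≈ 0.3237
After 'present': normaliser = 0.55·0.6131 + 0.85·0.0632 + 0.3·0.3237; P(author N) ≈ 0.6910, P(author J) ≈ 0.1100, P(author K) ≈ 0.1990
After 'absent': normaliser = 0.45·0.6910 + 0.15·0.1100 + 0.7·0.1990; P(author N) ≈ 0.6662, P(author J) ≈ 0.0354, P(author K) ≈ 0.2984

0.6662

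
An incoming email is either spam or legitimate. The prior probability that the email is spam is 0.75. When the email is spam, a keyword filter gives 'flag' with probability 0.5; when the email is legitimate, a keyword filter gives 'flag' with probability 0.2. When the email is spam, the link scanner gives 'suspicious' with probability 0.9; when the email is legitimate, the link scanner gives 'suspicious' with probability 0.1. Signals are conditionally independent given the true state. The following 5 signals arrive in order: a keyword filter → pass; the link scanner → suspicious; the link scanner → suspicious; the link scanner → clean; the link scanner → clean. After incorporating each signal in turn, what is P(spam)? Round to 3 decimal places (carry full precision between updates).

After a keyword filter='pass': P(spam) = 0.5·0.7500 / (0.5·0.7500 + 0.8·0.2500) ≈ 0.6522
After the link scanner='suspicious': P(spam) = 0.9·0.6522 / (0.9·0.6522 + 0.1·0.3478) ≈ 0.9441
After the link scanner='suspicious': P(spam) = 0.9·0.9441 / (0.9·0.9441 + 0.1·0.0559) ≈ 0.9935
After the link scanner='clean': P(spam) = 0.1·0.9935 / (0.1·0.9935 + 0.9·0.0065) ≈ 0.9441
After the link scanner='clean': P(spam) = 0.1·0.9441 / (0.1·0.9441 + 0.9·0.0559) ≈ 0.6522

0.652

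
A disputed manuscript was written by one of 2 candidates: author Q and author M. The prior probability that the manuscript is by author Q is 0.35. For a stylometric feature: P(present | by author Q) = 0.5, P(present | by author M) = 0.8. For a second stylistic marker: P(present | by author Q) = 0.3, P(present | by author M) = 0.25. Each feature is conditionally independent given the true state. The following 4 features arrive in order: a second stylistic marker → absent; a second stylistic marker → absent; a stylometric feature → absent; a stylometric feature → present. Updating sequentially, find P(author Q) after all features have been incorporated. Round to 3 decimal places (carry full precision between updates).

0.423

After a second stylistic marker='absent': P(author Q) = 0.7·0.3500 / (0.7·0.3500 + 0.75·0.6500) ≈ 0.3345
After a second stylistic marker='absent': P(author Q) = 0.7·0.3345 / (0.7·0.3345 + 0.75·0.6655) ≈ 0.3193
After a stylometric feature='absent': P(author Q) = 0.5·0.3193 / (0.5·0.3193 + 0.2·0.6807) ≈ 0.5397
After a stylometric feature='present': P(author Q) = 0.5·0.5397 / (0.5·0.5397 + 0.8·0.4603) ≈ 0.4229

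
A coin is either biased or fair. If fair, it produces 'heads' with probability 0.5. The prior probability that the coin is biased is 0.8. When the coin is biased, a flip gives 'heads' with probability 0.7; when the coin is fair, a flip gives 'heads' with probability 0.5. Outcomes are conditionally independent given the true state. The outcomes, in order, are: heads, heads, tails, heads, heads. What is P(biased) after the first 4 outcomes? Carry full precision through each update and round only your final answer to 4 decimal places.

0.8682

Apply Bayes' rule sequentially, carrying P(biased) forward.
After 'heads': P(biased) = 0.7·0.8000 / (0.7·0.8000 + 0.5·0.2000) ≈ 0.8485
After 'heads': P(biased) = 0.7·0.8485 / (0.7·0.8485 + 0.5·0.1515) ≈ 0.8869
After 'tails': P(biased) = 0.3·0.8869 / (0.3·0.8869 + 0.5·0.1131) ≈ 0.8247
After 'heads': P(biased) = 0.7·0.8247 / (0.7·0.8247 + 0.5·0.1753) ≈ 0.8682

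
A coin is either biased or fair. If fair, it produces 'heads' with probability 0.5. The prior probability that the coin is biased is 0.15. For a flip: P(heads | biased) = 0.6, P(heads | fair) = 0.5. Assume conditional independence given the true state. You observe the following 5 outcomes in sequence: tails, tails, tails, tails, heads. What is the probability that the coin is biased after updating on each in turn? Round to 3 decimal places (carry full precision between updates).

After 'tails': P(biased) = 0.4·0.1500 / (0.4·0.1500 + 0.5·0.8500) ≈ 0.1237
After 'tails': P(biased) = 0.4·0.1237 / (0.4·0.1237 + 0.5·0.8763) ≈ 0.1015
After 'tails': P(biased) = 0.4·0.1015 / (0.4·0.1015 + 0.5·0.8985) ≈ 0.0829
After 'tails': P(biased) = 0.4·0.0829 / (0.4·0.0829 + 0.5·0.9171) ≈ 0.0674
After 'heads': P(biased) = 0.6·0.0674 / (0.6·0.0674 + 0.5·0.9326) ≈ 0.0798

0.080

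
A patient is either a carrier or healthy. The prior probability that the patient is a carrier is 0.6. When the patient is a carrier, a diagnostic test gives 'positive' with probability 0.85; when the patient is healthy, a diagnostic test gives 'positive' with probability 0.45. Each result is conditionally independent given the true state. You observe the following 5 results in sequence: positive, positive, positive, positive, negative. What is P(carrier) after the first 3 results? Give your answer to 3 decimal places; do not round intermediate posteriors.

After 'positive': P(carrier) = 0.85·0.6000 / (0.85·0.6000 + 0.45·0.4000) ≈ 0.7391
After 'positive': P(carrier) = 0.85·0.7391 / (0.85·0.7391 + 0.45·0.2609) ≈ 0.8426
After 'positive': P(carrier) = 0.85·0.8426 / (0.85·0.8426 + 0.45·0.1574) ≈ 0.9100

0.910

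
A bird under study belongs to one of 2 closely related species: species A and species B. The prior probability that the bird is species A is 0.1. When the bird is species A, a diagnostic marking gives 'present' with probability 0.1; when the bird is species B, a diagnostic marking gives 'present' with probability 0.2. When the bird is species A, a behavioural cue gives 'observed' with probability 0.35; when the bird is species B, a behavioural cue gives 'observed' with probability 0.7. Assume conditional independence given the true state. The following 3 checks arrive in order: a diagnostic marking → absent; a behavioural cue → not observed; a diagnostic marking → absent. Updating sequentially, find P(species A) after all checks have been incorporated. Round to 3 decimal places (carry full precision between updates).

After a diagnostic marking='absent': P(species A) = 0.9·0.1000 / (0.9·0.1000 + 0.8·0.9000) ≈ 0.1111
After a behavioural cue='not observed': P(species A) = 0.65·0.1111 / (0.65·0.1111 + 0.3·0.8889) ≈ 0.2131
After a diagnostic marking='absent': P(species A) = 0.9·0.2131 / (0.9·0.2131 + 0.8·0.7869) ≈ 0.2335

0.234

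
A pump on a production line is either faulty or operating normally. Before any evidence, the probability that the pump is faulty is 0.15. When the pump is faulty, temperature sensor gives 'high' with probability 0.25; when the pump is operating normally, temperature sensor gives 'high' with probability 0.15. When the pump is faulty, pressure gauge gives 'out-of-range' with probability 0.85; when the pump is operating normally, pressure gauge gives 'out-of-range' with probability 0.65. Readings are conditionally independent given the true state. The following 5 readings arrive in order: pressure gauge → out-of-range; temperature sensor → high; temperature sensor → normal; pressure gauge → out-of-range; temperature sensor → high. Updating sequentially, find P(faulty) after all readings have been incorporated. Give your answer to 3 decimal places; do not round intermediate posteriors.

0.425

Apply Bayes' rule sequentially, carrying P(faulty) forward.
After pressure gauge='out-of-range': P(faulty) = 0.85·0.1500 / (0.85·0.1500 + 0.65·0.8500) ≈ 0.1875
After temperature sensor='high': P(faulty) = 0.25·0.1875 / (0.25·0.1875 + 0.15·0.8125) ≈ 0.2778
After temperature sensor='normal': P(faulty) = 0.75·0.2778 / (0.75·0.2778 + 0.85·0.7222) ≈ 0.2534
After pressure gauge='out-of-range': P(faulty) = 0.85·0.2534 / (0.85·0.2534 + 0.65·0.7466) ≈ 0.3074
After temperature sensor='high': P(faulty) = 0.25·0.3074 / (0.25·0.3074 + 0.15·0.6926) ≈ 0.4252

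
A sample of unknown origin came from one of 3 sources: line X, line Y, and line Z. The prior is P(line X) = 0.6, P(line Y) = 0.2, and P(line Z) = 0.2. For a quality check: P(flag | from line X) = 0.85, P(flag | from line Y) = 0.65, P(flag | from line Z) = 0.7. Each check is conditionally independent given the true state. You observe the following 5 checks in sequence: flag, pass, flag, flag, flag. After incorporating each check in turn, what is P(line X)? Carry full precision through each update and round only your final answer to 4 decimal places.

0.6359

Apply Bayes' rule sequentially, carrying P(line X) forward.
After 'flag': normaliser = 0.85·0.6000 + 0.65·0.2000 + 0.7·0.2000; P(line X) ≈ 0.6538, P(line Y) ≈ 0.1667, P(line Z) ≈ 0.1795
After 'pass': normaliser = 0.15·0.6538 + 0.35·0.1667 + 0.3·0.1795; P(line X) ≈ 0.4665, P(line Y) ≈ 0.2774, P(line Z) ≈ 0.2561
After 'flag': normaliser = 0.85·0.4665 + 0.65·0.2774 + 0.7·0.2561; P(line X) ≈ 0.5244, P(line Y) ≈ 0.2385, P(line Z) ≈ 0.2371
After 'flag': normaliser = 0.85·0.5244 + 0.65·0.2385 + 0.7·0.2371; P(line X) ≈ 0.5813, P(line Y) ≈ 0.2022, P(line Z) ≈ 0.2165
After 'flag': normaliser = 0.85·0.5813 + 0.65·0.2022 + 0.7·0.2165; P(line X) ≈ 0.6359, P(line Y) ≈ 0.1691, P(line Z) ≈ 0.1950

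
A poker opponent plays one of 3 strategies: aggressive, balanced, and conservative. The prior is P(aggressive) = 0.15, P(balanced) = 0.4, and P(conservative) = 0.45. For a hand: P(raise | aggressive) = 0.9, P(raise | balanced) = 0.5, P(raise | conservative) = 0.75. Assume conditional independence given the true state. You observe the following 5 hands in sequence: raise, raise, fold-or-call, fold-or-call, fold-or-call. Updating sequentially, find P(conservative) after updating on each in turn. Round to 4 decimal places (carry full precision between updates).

After 'raise': normaliser = 0.9·0.1500 + 0.5·0.4000 + 0.75·0.4500; P(aggressive) ≈ 0.2007, P(balanced) ≈ 0.2974, P(conservative) ≈ 0.5019
After 'raise': normaliser = 0.9·0.2007 + 0.5·0.2974 + 0.75·0.5019; P(aggressive) ≈ 0.2560, P(balanced) ≈ 0.2107, P(conservative) ≈ 0.5333
After 'fold-or-call': normaliser = 0.1·0.2560 + 0.5·0.2107 + 0.25·0.5333; P(aggressive) ≈ 0.0969, P(balanced) ≈ 0.3986, P(conservative) ≈ 0.5045
After 'fold-or-call': normaliser = 0.1·0.0969 + 0.5·0.3986 + 0.25·0.5045; P(aggressive) ≈ 0.0289, P(balanced) ≈ 0.5947, P(conservative) ≈ 0.3764
After 'fold-or-call': normaliser = 0.1·0.0289 + 0.5·0.5947 + 0.25·0.3764; P(aggressive) ≈ 0.0073, P(balanced) ≈ 0.7541, P(conservative) ≈ 0.2386

0.2386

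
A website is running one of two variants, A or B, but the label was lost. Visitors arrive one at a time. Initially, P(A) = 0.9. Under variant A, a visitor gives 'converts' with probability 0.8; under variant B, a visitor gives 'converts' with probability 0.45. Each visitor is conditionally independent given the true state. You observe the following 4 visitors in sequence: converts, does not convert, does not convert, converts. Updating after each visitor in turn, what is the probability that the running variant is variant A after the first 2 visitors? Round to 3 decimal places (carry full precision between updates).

0.853

After 'converts': P(A) = 0.8·0.9000 / (0.8·0.9000 + 0.45·0.1000) ≈ 0.9412
After 'does not convert': P(A) = 0.2·0.9412 / (0.2·0.9412 + 0.55·0.0588) ≈ 0.8533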